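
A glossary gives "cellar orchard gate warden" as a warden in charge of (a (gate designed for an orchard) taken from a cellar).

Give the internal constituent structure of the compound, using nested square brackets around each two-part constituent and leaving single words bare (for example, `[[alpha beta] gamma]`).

Overall it is a kind of warden; the modifier is "cellar orchard gate".
"cellar orchard gate" → head "gate" (specifically "orchard gate"), modifier "cellar".
"orchard gate" → head "gate", modifier "orchard".
So the structure is [[cellar [orchard gate]] warden].

[[cellar [orchard gate]] warden]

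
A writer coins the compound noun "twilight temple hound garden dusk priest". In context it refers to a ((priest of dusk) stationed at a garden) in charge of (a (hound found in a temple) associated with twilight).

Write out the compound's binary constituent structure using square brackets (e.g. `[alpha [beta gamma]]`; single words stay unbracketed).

[[twilight [temple hound]] [garden [dusk priest]]]

Overall it is a kind of priest (specifically "garden dusk priest"); the modifier is "twilight temple hound".
Inside "twilight temple hound": head "hound" (specifically "temple hound"), modifier "twilight".
Inside "temple hound": head "hound", modifier "temple".
Inside "garden dusk priest": head "priest" (specifically "dusk priest"), modifier "garden".
Inside "dusk priest": head "priest", modifier "dusk".
Assembled: [[twilight [temple hound]] [garden [dusk priest]]].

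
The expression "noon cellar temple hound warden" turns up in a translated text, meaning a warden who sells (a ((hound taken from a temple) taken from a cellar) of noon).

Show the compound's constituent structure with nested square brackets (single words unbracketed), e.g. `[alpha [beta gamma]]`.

Overall it is a kind of warden; the modifier is "noon cellar temple hound".
"noon cellar temple hound" → head "hound" (specifically "cellar temple hound"), modifier "noon".
"cellar temple hound" → head "hound" (specifically "temple hound"), modifier "cellar".
"temple hound" → head "hound", modifier "temple".
Assembled: [[noon [cellar [temple hound]]] warden].

[[noon [cellar [temple hound]]] warden]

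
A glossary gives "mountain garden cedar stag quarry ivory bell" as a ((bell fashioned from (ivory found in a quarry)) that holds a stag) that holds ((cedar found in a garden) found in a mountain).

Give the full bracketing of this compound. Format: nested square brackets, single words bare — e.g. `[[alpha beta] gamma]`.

Overall it is a kind of bell (specifically "stag quarry ivory bell"); the modifier is "mountain garden cedar".
"mountain garden cedar" → head "cedar" (specifically "garden cedar"), modifier "mountain".
"garden cedar" → head "cedar", modifier "garden".
"stag quarry ivory bell" → head "bell" (specifically "quarry ivory bell"), modifier "stag".
"quarry ivory bell" → head "bell", modifier "quarry ivory".
"quarry ivory" → head "ivory", modifier "quarry".
Putting it together: [[mountain [garden cedar]] [stag [[quarry ivory] bell]]].

[[mountain [garden cedar]] [stag [[quarry ivory] bell]]]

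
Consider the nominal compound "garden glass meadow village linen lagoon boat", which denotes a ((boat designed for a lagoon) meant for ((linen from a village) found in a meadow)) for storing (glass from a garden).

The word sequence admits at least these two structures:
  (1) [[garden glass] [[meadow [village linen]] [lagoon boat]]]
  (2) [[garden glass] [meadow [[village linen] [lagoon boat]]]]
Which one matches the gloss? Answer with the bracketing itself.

The paraphrase's head is the "boat" part ("meadow village linen lagoon boat"); its modifier is "garden glass".
That top-level split, carried through the inner groups, gives [[garden glass] [[meadow [village linen]] [lagoon boat]]].

[[garden glass] [[meadow [village linen]] [lagoon boat]]]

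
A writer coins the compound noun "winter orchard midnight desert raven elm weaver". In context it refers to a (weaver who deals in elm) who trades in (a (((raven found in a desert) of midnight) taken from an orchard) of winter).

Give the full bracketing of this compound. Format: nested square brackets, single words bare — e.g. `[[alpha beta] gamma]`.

Overall it is a kind of weaver (specifically "elm weaver"); the modifier is "winter orchard midnight desert raven".
"winter orchard midnight desert raven" → head "raven" (specifically "orchard midnight desert raven"), modifier "winter".
"orchard midnight desert raven" → head "raven" (specifically "midnight desert raven"), modifier "orchard".
"midnight desert raven" → head "raven" (specifically "desert raven"), modifier "midnight".
"desert raven" → head "raven", modifier "desert".
"elm weaver" → head "weaver", modifier "elm".
Assembled: [[winter [orchard [midnight [desert raven]]]] [elm weaver]].

[[winter [orchard [midnight [desert raven]]]] [elm weaver]]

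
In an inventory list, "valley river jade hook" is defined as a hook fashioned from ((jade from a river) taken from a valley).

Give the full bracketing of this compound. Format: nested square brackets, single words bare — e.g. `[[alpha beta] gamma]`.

At the top level: head "hook"; modifier "valley river jade".
Inside "valley river jade": head "jade" (specifically "river jade"), modifier "valley".
Inside "river jade": head "jade", modifier "river".
Putting it together: [[valley [river jade]] hook].

[[valley [river jade]] hook]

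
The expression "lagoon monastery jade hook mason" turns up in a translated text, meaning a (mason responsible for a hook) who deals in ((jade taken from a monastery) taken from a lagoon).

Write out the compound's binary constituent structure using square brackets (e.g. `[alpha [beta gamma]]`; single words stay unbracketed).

The outermost head in the paraphrase is "mason" (specifically "hook mason"), modified by "lagoon monastery jade".
Within "lagoon monastery jade", the head is "jade" (specifically "monastery jade") and the modifier is "lagoon".
Within "monastery jade", the head is "jade" and the modifier is "monastery".
Within "hook mason", the head is "mason" and the modifier is "hook".
Assembled: [[lagoon [monastery jade]] [hook mason]].

[[lagoon [monastery jade]] [hook mason]]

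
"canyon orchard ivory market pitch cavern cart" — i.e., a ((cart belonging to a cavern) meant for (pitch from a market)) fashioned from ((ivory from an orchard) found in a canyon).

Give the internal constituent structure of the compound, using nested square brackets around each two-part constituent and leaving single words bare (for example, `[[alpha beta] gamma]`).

[[canyon [orchard ivory]] [[market pitch] [cavern cart]]]

Overall it is a kind of cart (specifically "market pitch cavern cart"); the modifier is "canyon orchard ivory".
Inside "canyon orchard ivory": head "ivory" (specifically "orchard ivory"), modifier "canyon".
Inside "orchard ivory": head "ivory", modifier "orchard".
Inside "market pitch cavern cart": head "cart" (specifically "cavern cart"), modifier "market pitch".
Inside "market pitch": head "pitch", modifier "market".
Inside "cavern cart": head "cart", modifier "cavern".
Assembled: [[canyon [orchard ivory]] [[market pitch] [cavern cart]]].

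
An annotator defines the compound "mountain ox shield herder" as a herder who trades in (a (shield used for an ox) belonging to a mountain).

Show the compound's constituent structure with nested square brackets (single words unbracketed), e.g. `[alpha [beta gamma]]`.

[[mountain [ox shield]] herder]

The outermost head in the paraphrase is "herder", modified by "mountain ox shield".
Inside "mountain ox shield": head "shield" (specifically "ox shield"), modifier "mountain".
Inside "ox shield": head "shield", modifier "ox".
So the structure is [[mountain [ox shield]] herder].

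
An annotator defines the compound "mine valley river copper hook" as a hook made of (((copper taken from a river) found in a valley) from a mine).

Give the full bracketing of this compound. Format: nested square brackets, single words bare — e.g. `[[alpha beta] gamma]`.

Overall it is a kind of hook; the modifier is "mine valley river copper".
Within "mine valley river copper", the head is "copper" (specifically "valley river copper") and the modifier is "mine".
Within "valley river copper", the head is "copper" (specifically "river copper") and the modifier is "valley".
Within "river copper", the head is "copper" and the modifier is "river".
So the structure is [[mine [valley [river copper]]] hook].

[[mine [valley [river copper]]] hook]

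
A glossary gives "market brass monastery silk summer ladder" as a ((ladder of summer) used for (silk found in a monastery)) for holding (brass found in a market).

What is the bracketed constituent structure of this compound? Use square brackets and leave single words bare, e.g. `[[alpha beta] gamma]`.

At the top level: head "ladder" (specifically "monastery silk summer ladder"); modifier "market brass".
Within "market brass", the head is "brass" and the modifier is "market".
Within "monastery silk summer ladder", the head is "ladder" (specifically "summer ladder") and the modifier is "monastery silk".
Within "monastery silk", the head is "silk" and the modifier is "monastery".
Within "summer ladder", the head is "ladder" and the modifier is "summer".
So the structure is [[market brass] [[monastery silk] [summer ladder]]].

[[market brass] [[monastery silk] [summer ladder]]]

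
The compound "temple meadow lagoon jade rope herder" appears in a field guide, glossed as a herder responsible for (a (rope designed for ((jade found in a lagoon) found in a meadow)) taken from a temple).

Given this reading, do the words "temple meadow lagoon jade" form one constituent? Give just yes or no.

The top-level split is [temple meadow lagoon jade rope] [herder]; the full structure is [[temple [[meadow [lagoon jade]] rope]] herder].
"temple meadow lagoon jade" straddles a constituent boundary, so it is not a single unit.

no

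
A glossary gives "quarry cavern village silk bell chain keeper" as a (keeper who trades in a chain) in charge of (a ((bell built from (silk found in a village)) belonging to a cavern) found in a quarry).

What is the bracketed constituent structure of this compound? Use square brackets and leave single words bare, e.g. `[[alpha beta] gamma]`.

The outermost head in the paraphrase is "keeper" (specifically "chain keeper"), modified by "quarry cavern village silk bell".
Within "quarry cavern village silk bell", the head is "bell" (specifically "cavern village silk bell") and the modifier is "quarry".
Within "cavern village silk bell", the head is "bell" (specifically "village silk bell") and the modifier is "cavern".
Within "village silk bell", the head is "bell" and the modifier is "village silk".
Within "village silk", the head is "silk" and the modifier is "village".
Within "chain keeper", the head is "keeper" and the modifier is "chain".
Assembled: [[quarry [cavern [[village silk] bell]]] [chain keeper]].

[[quarry [cavern [[village silk] bell]]] [chain keeper]]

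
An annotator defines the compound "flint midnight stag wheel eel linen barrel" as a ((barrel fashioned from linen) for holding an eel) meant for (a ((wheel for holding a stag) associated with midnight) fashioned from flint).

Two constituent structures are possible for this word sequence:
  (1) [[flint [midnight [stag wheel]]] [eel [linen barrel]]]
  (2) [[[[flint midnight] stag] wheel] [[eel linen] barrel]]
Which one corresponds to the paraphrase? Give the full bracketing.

[[flint [midnight [stag wheel]]] [eel [linen barrel]]]

The paraphrase's head is the "barrel" part ("eel linen barrel"); its modifier is "flint midnight stag wheel".
That top-level split, carried through the inner groups, gives [[flint [midnight [stag wheel]]] [eel [linen barrel]]].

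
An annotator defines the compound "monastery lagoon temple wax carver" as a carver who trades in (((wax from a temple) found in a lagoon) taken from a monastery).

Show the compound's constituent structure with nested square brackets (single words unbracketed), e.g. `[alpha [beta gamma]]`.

Whole compound: head "carver", modifier "monastery lagoon temple wax".
Inside "monastery lagoon temple wax": head "wax" (specifically "lagoon temple wax"), modifier "monastery".
Inside "lagoon temple wax": head "wax" (specifically "temple wax"), modifier "lagoon".
Inside "temple wax": head "wax", modifier "temple".
Assembled: [[monastery [lagoon [temple wax]]] carver].

[[monastery [lagoon [temple wax]]] carver]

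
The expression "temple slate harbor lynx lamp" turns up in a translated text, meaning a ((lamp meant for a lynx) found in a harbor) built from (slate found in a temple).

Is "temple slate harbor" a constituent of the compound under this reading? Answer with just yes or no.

no

The top-level split is [temple slate] [harbor lynx lamp]; the full structure is [[temple slate] [harbor [lynx lamp]]].
"temple slate harbor" straddles a constituent boundary, so it is not a single unit.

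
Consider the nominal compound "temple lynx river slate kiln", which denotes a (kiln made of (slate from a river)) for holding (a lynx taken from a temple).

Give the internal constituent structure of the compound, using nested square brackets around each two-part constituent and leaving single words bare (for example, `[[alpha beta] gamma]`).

[[temple lynx] [[river slate] kiln]]

The outermost head in the paraphrase is "kiln" (specifically "river slate kiln"), modified by "temple lynx".
Within "temple lynx", the head is "lynx" and the modifier is "temple".
Within "river slate kiln", the head is "kiln" and the modifier is "river slate".
Within "river slate", the head is "slate" and the modifier is "river".
Putting it together: [[temple lynx] [[river slate] kiln]].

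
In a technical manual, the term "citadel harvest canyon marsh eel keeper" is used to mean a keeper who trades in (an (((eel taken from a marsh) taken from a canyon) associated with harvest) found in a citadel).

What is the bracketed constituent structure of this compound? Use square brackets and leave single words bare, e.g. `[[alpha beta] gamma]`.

[[citadel [harvest [canyon [marsh eel]]]] keeper]

The outermost head in the paraphrase is "keeper", modified by "citadel harvest canyon marsh eel".
"citadel harvest canyon marsh eel" → head "eel" (specifically "harvest canyon marsh eel"), modifier "citadel".
"harvest canyon marsh eel" → head "eel" (specifically "canyon marsh eel"), modifier "harvest".
"canyon marsh eel" → head "eel" (specifically "marsh eel"), modifier "canyon".
"marsh eel" → head "eel", modifier "marsh".
Assembled: [[citadel [harvest [canyon [marsh eel]]]] keeper].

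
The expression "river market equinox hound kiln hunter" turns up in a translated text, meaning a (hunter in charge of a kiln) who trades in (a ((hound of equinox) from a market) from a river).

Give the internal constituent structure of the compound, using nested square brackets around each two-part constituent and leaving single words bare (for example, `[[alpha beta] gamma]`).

The outermost head in the paraphrase is "hunter" (specifically "kiln hunter"), modified by "river market equinox hound".
"river market equinox hound" → head "hound" (specifically "market equinox hound"), modifier "river".
"market equinox hound" → head "hound" (specifically "equinox hound"), modifier "market".
"equinox hound" → head "hound", modifier "equinox".
"kiln hunter" → head "hunter", modifier "kiln".
Assembled: [[river [market [equinox hound]]] [kiln hunter]].

[[river [market [equinox hound]]] [kiln hunter]]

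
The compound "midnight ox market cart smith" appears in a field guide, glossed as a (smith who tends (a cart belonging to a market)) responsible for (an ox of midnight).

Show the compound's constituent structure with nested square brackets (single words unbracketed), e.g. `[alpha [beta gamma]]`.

Whole compound: head "smith" (specifically "market cart smith"), modifier "midnight ox".
"midnight ox" → head "ox", modifier "midnight".
"market cart smith" → head "smith", modifier "market cart".
"market cart" → head "cart", modifier "market".
Assembled: [[midnight ox] [[market cart] smith]].

[[midnight ox] [[market cart] smith]]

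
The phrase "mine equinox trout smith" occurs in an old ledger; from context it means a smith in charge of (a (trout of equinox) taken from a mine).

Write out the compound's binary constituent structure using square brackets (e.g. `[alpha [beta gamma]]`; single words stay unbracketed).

[[mine [equinox trout]] smith]

At the top level: head "smith"; modifier "mine equinox trout".
Within "mine equinox trout", the head is "trout" (specifically "equinox trout") and the modifier is "mine".
Within "equinox trout", the head is "trout" and the modifier is "equinox".
Assembled: [[mine [equinox trout]] smith].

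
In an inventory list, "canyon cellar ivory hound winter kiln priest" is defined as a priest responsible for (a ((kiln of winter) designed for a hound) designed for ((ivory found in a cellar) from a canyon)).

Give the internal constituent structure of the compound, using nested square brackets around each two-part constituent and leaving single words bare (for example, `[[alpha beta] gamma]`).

[[[canyon [cellar ivory]] [hound [winter kiln]]] priest]

At the top level: head "priest"; modifier "canyon cellar ivory hound winter kiln".
Within "canyon cellar ivory hound winter kiln", the head is "kiln" (specifically "hound winter kiln") and the modifier is "canyon cellar ivory".
Within "canyon cellar ivory", the head is "ivory" (specifically "cellar ivory") and the modifier is "canyon".
Within "cellar ivory", the head is "ivory" and the modifier is "cellar".
Within "hound winter kiln", the head is "kiln" (specifically "winter kiln") and the modifier is "hound".
Within "winter kiln", the head is "kiln" and the modifier is "winter".
Assembled: [[[canyon [cellar ivory]] [hound [winter kiln]]] priest].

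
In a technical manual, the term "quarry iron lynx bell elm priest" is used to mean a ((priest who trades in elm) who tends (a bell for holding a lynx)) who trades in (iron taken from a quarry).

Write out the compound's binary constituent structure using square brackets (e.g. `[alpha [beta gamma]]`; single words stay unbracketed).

[[quarry iron] [[lynx bell] [elm priest]]]

The outermost head in the paraphrase is "priest" (specifically "lynx bell elm priest"), modified by "quarry iron".
"quarry iron" → head "iron", modifier "quarry".
"lynx bell elm priest" → head "priest" (specifically "elm priest"), modifier "lynx bell".
"lynx bell" → head "bell", modifier "lynx".
"elm priest" → head "priest", modifier "elm".
Assembled: [[quarry iron] [[lynx bell] [elm priest]]].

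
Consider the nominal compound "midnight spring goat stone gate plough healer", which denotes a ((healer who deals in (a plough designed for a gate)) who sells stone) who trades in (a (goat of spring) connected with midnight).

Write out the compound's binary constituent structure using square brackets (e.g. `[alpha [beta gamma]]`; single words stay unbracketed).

Whole compound: head "healer" (specifically "stone gate plough healer"), modifier "midnight spring goat".
Within "midnight spring goat", the head is "goat" (specifically "spring goat") and the modifier is "midnight".
Within "spring goat", the head is "goat" and the modifier is "spring".
Within "stone gate plough healer", the head is "healer" (specifically "gate plough healer") and the modifier is "stone".
Within "gate plough healer", the head is "healer" and the modifier is "gate plough".
Within "gate plough", the head is "plough" and the modifier is "gate".
Assembled: [[midnight [spring goat]] [stone [[gate plough] healer]]].

[[midnight [spring goat]] [stone [[gate plough] healer]]]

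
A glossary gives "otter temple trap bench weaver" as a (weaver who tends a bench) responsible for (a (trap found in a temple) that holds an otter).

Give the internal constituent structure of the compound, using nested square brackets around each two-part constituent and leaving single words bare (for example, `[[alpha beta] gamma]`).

Whole compound: head "weaver" (specifically "bench weaver"), modifier "otter temple trap".
Inside "otter temple trap": head "trap" (specifically "temple trap"), modifier "otter".
Inside "temple trap": head "trap", modifier "temple".
Inside "bench weaver": head "weaver", modifier "bench".
So the structure is [[otter [temple trap]] [bench weaver]].

[[otter [temple trap]] [bench weaver]]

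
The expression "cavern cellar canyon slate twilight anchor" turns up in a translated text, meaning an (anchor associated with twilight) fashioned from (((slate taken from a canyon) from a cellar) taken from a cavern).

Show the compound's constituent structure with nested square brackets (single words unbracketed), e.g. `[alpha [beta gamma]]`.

At the top level: head "anchor" (specifically "twilight anchor"); modifier "cavern cellar canyon slate".
"cavern cellar canyon slate" → head "slate" (specifically "cellar canyon slate"), modifier "cavern".
"cellar canyon slate" → head "slate" (specifically "canyon slate"), modifier "cellar".
"canyon slate" → head "slate", modifier "canyon".
"twilight anchor" → head "anchor", modifier "twilight".
Assembled: [[cavern [cellar [canyon slate]]] [twilight anchor]].

[[cavern [cellar [canyon slate]]] [twilight anchor]]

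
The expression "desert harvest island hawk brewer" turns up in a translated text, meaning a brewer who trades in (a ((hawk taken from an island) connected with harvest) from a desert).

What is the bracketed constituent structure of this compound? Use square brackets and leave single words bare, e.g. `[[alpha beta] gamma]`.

[[desert [harvest [island hawk]]] brewer]

Overall it is a kind of brewer; the modifier is "desert harvest island hawk".
Within "desert harvest island hawk", the head is "hawk" (specifically "harvest island hawk") and the modifier is "desert".
Within "harvest island hawk", the head is "hawk" (specifically "island hawk") and the modifier is "harvest".
Within "island hawk", the head is "hawk" and the modifier is "island".
Assembled: [[desert [harvest [island hawk]]] brewer].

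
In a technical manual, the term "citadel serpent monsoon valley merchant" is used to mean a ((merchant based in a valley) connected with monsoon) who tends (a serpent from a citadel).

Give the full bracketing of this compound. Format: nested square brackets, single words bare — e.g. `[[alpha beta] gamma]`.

[[citadel serpent] [monsoon [valley merchant]]]

The outermost head in the paraphrase is "merchant" (specifically "monsoon valley merchant"), modified by "citadel serpent".
Within "citadel serpent", the head is "serpent" and the modifier is "citadel".
Within "monsoon valley merchant", the head is "merchant" (specifically "valley merchant") and the modifier is "monsoon".
Within "valley merchant", the head is "merchant" and the modifier is "valley".
Putting it together: [[citadel serpent] [monsoon [valley merchant]]].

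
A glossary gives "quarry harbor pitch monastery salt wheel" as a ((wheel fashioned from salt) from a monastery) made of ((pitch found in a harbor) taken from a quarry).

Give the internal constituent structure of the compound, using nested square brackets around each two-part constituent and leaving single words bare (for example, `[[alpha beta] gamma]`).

[[quarry [harbor pitch]] [monastery [salt wheel]]]

At the top level: head "wheel" (specifically "monastery salt wheel"); modifier "quarry harbor pitch".
Inside "quarry harbor pitch": head "pitch" (specifically "harbor pitch"), modifier "quarry".
Inside "harbor pitch": head "pitch", modifier "harbor".
Inside "monastery salt wheel": head "wheel" (specifically "salt wheel"), modifier "monastery".
Inside "salt wheel": head "wheel", modifier "salt".
Putting it together: [[quarry [harbor pitch]] [monastery [salt wheel]]].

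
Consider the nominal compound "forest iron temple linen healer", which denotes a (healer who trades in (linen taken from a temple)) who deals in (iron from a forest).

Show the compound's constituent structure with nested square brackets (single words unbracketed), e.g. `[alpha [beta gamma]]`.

[[forest iron] [[temple linen] healer]]

The outermost head in the paraphrase is "healer" (specifically "temple linen healer"), modified by "forest iron".
Inside "forest iron": head "iron", modifier "forest".
Inside "temple linen healer": head "healer", modifier "temple linen".
Inside "temple linen": head "linen", modifier "temple".
So the structure is [[forest iron] [[temple linen] healer]].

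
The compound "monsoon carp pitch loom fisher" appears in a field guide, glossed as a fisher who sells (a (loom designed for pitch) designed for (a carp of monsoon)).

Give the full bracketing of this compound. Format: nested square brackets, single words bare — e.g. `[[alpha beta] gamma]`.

[[[monsoon carp] [pitch loom]] fisher]

At the top level: head "fisher"; modifier "monsoon carp pitch loom".
Within "monsoon carp pitch loom", the head is "loom" (specifically "pitch loom") and the modifier is "monsoon carp".
Within "monsoon carp", the head is "carp" and the modifier is "monsoon".
Within "pitch loom", the head is "loom" and the modifier is "pitch".
So the structure is [[[monsoon carp] [pitch loom]] fisher].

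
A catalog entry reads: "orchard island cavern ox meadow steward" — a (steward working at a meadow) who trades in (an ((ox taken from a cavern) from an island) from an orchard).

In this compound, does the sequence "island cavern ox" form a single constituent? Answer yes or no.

yes

The paraphrase groups the words so that "island cavern ox" is one unit: it corresponds to a single parenthesized sub-phrase.
The full structure is [[orchard [island [cavern ox]]] [meadow steward]], in which [island cavern ox] is a constituent.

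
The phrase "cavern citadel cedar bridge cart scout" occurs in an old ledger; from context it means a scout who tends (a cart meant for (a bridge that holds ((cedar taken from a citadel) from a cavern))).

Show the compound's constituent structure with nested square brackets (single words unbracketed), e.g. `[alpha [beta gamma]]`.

[[[[cavern [citadel cedar]] bridge] cart] scout]

Whole compound: head "scout", modifier "cavern citadel cedar bridge cart".
Inside "cavern citadel cedar bridge cart": head "cart", modifier "cavern citadel cedar bridge".
Inside "cavern citadel cedar bridge": head "bridge", modifier "cavern citadel cedar".
Inside "cavern citadel cedar": head "cedar" (specifically "citadel cedar"), modifier "cavern".
Inside "citadel cedar": head "cedar", modifier "citadel".
Assembled: [[[[cavern [citadel cedar]] bridge] cart] scout].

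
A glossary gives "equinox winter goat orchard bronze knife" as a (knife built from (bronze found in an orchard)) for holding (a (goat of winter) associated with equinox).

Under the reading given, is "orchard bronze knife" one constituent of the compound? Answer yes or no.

yes

The paraphrase groups the words so that "orchard bronze knife" is one unit: it corresponds to a single parenthesized sub-phrase.
The full structure is [[equinox [winter goat]] [[orchard bronze] knife]], in which [orchard bronze knife] is a constituent.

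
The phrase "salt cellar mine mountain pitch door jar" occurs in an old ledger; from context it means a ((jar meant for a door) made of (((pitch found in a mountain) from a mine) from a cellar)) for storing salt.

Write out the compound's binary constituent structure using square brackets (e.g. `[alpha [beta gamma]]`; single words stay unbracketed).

At the top level: head "jar" (specifically "cellar mine mountain pitch door jar"); modifier "salt".
"cellar mine mountain pitch door jar" → head "jar" (specifically "door jar"), modifier "cellar mine mountain pitch".
"cellar mine mountain pitch" → head "pitch" (specifically "mine mountain pitch"), modifier "cellar".
"mine mountain pitch" → head "pitch" (specifically "mountain pitch"), modifier "mine".
"mountain pitch" → head "pitch", modifier "mountain".
"door jar" → head "jar", modifier "door".
So the structure is [salt [[cellar [mine [mountain pitch]]] [door jar]]].

[salt [[cellar [mine [mountain pitch]]] [door jar]]]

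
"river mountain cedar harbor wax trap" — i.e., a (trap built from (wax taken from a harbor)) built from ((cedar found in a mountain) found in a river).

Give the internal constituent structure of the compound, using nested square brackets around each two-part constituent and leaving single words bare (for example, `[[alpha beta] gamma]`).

[[river [mountain cedar]] [[harbor wax] trap]]

Whole compound: head "trap" (specifically "harbor wax trap"), modifier "river mountain cedar".
"river mountain cedar" → head "cedar" (specifically "mountain cedar"), modifier "river".
"mountain cedar" → head "cedar", modifier "mountain".
"harbor wax trap" → head "trap", modifier "harbor wax".
"harbor wax" → head "wax", modifier "harbor".
Putting it together: [[river [mountain cedar]] [[harbor wax] trap]].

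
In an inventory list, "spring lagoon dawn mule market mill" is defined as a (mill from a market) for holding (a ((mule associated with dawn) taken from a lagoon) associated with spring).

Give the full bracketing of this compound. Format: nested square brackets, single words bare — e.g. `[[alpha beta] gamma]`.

Whole compound: head "mill" (specifically "market mill"), modifier "spring lagoon dawn mule".
Within "spring lagoon dawn mule", the head is "mule" (specifically "lagoon dawn mule") and the modifier is "spring".
Within "lagoon dawn mule", the head is "mule" (specifically "dawn mule") and the modifier is "lagoon".
Within "dawn mule", the head is "mule" and the modifier is "dawn".
Within "market mill", the head is "mill" and the modifier is "market".
Assembled: [[spring [lagoon [dawn mule]]] [market mill]].

[[spring [lagoon [dawn mule]]] [market mill]]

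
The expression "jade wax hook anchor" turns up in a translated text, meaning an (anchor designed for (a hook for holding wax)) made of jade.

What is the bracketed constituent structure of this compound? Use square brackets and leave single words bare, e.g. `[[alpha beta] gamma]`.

[jade [[wax hook] anchor]]

The outermost head in the paraphrase is "anchor" (specifically "wax hook anchor"), modified by "jade".
"wax hook anchor" → head "anchor", modifier "wax hook".
"wax hook" → head "hook", modifier "wax".
So the structure is [jade [[wax hook] anchor]].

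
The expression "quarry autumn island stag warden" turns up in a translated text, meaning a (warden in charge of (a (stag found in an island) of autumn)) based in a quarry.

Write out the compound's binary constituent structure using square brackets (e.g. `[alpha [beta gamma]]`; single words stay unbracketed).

Overall it is a kind of warden (specifically "autumn island stag warden"); the modifier is "quarry".
"autumn island stag warden" → head "warden", modifier "autumn island stag".
"autumn island stag" → head "stag" (specifically "island stag"), modifier "autumn".
"island stag" → head "stag", modifier "island".
So the structure is [quarry [[autumn [island stag]] warden]].

[quarry [[autumn [island stag]] warden]]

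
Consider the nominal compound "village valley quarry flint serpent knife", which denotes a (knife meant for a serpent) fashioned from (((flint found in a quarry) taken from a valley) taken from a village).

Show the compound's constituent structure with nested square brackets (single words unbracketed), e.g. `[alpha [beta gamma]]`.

[[village [valley [quarry flint]]] [serpent knife]]

At the top level: head "knife" (specifically "serpent knife"); modifier "village valley quarry flint".
"village valley quarry flint" → head "flint" (specifically "valley quarry flint"), modifier "village".
"valley quarry flint" → head "flint" (specifically "quarry flint"), modifier "valley".
"quarry flint" → head "flint", modifier "quarry".
"serpent knife" → head "knife", modifier "serpent".
So the structure is [[village [valley [quarry flint]]] [serpent knife]].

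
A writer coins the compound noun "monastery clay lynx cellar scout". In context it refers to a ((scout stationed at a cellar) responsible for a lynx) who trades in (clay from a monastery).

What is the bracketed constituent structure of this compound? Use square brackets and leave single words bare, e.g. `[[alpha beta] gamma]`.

Overall it is a kind of scout (specifically "lynx cellar scout"); the modifier is "monastery clay".
"monastery clay" → head "clay", modifier "monastery".
"lynx cellar scout" → head "scout" (specifically "cellar scout"), modifier "lynx".
"cellar scout" → head "scout", modifier "cellar".
Putting it together: [[monastery clay] [lynx [cellar scout]]].

[[monastery clay] [lynx [cellar scout]]]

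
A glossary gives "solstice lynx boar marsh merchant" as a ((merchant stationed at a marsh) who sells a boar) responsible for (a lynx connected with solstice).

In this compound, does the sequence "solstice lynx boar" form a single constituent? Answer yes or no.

no

The top-level split is [solstice lynx] [boar marsh merchant]; the full structure is [[solstice lynx] [boar [marsh merchant]]].
"solstice lynx boar" straddles a constituent boundary, so it is not a single unit.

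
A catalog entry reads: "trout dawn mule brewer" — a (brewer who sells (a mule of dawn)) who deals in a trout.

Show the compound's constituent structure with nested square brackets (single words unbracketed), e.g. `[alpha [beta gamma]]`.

Whole compound: head "brewer" (specifically "dawn mule brewer"), modifier "trout".
Within "dawn mule brewer", the head is "brewer" and the modifier is "dawn mule".
Within "dawn mule", the head is "mule" and the modifier is "dawn".
So the structure is [trout [[dawn mule] brewer]].

[trout [[dawn mule] brewer]]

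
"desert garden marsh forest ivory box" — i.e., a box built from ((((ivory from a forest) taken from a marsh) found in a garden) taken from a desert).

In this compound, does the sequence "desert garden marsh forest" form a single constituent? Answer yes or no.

no

The top-level split is [desert garden marsh forest ivory] [box]; the full structure is [[desert [garden [marsh [forest ivory]]]] box].
"desert garden marsh forest" straddles a constituent boundary, so it is not a single unit.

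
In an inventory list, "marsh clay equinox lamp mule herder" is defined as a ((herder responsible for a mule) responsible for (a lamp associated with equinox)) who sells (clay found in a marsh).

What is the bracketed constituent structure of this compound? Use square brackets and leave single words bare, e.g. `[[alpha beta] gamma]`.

Whole compound: head "herder" (specifically "equinox lamp mule herder"), modifier "marsh clay".
Inside "marsh clay": head "clay", modifier "marsh".
Inside "equinox lamp mule herder": head "herder" (specifically "mule herder"), modifier "equinox lamp".
Inside "equinox lamp": head "lamp", modifier "equinox".
Inside "mule herder": head "herder", modifier "mule".
Putting it together: [[marsh clay] [[equinox lamp] [mule herder]]].

[[marsh clay] [[equinox lamp] [mule herder]]]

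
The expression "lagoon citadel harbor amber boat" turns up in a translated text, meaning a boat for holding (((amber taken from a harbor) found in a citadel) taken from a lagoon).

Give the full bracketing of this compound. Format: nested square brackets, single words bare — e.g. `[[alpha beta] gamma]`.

The outermost head in the paraphrase is "boat", modified by "lagoon citadel harbor amber".
Within "lagoon citadel harbor amber", the head is "amber" (specifically "citadel harbor amber") and the modifier is "lagoon".
Within "citadel harbor amber", the head is "amber" (specifically "harbor amber") and the modifier is "citadel".
Within "harbor amber", the head is "amber" and the modifier is "harbor".
Putting it together: [[lagoon [citadel [harbor amber]]] boat].

[[lagoon [citadel [harbor amber]]] boat]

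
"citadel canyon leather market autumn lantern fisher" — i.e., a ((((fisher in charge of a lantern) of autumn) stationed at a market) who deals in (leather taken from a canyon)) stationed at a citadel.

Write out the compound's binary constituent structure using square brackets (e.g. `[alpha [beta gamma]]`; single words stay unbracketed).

Overall it is a kind of fisher (specifically "canyon leather market autumn lantern fisher"); the modifier is "citadel".
"canyon leather market autumn lantern fisher" → head "fisher" (specifically "market autumn lantern fisher"), modifier "canyon leather".
"canyon leather" → head "leather", modifier "canyon".
"market autumn lantern fisher" → head "fisher" (specifically "autumn lantern fisher"), modifier "market".
"autumn lantern fisher" → head "fisher" (specifically "lantern fisher"), modifier "autumn".
"lantern fisher" → head "fisher", modifier "lantern".
Assembled: [citadel [[canyon leather] [market [autumn [lantern fisher]]]]].

[citadel [[canyon leather] [market [autumn [lantern fisher]]]]]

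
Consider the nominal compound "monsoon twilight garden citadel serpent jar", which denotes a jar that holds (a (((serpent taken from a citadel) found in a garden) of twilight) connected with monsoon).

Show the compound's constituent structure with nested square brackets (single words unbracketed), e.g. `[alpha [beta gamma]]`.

Whole compound: head "jar", modifier "monsoon twilight garden citadel serpent".
Inside "monsoon twilight garden citadel serpent": head "serpent" (specifically "twilight garden citadel serpent"), modifier "monsoon".
Inside "twilight garden citadel serpent": head "serpent" (specifically "garden citadel serpent"), modifier "twilight".
Inside "garden citadel serpent": head "serpent" (specifically "citadel serpent"), modifier "garden".
Inside "citadel serpent": head "serpent", modifier "citadel".
Putting it together: [[monsoon [twilight [garden [citadel serpent]]]] jar].

[[monsoon [twilight [garden [citadel serpent]]]] jar]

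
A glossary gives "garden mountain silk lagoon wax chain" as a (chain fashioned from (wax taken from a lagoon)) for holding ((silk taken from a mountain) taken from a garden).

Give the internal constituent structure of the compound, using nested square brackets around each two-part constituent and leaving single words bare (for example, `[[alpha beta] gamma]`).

Overall it is a kind of chain (specifically "lagoon wax chain"); the modifier is "garden mountain silk".
Within "garden mountain silk", the head is "silk" (specifically "mountain silk") and the modifier is "garden".
Within "mountain silk", the head is "silk" and the modifier is "mountain".
Within "lagoon wax chain", the head is "chain" and the modifier is "lagoon wax".
Within "lagoon wax", the head is "wax" and the modifier is "lagoon".
So the structure is [[garden [mountain silk]] [[lagoon wax] chain]].

[[garden [mountain silk]] [[lagoon wax] chain]]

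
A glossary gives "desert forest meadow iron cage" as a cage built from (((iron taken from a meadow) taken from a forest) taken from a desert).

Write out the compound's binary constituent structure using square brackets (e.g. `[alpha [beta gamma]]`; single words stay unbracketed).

Whole compound: head "cage", modifier "desert forest meadow iron".
"desert forest meadow iron" → head "iron" (specifically "forest meadow iron"), modifier "desert".
"forest meadow iron" → head "iron" (specifically "meadow iron"), modifier "forest".
"meadow iron" → head "iron", modifier "meadow".
Assembled: [[desert [forest [meadow iron]]] cage].

[[desert [forest [meadow iron]]] cage]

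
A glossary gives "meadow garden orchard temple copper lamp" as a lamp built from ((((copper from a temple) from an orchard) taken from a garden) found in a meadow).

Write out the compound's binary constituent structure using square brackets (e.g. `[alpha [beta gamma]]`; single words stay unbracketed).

[[meadow [garden [orchard [temple copper]]]] lamp]

Overall it is a kind of lamp; the modifier is "meadow garden orchard temple copper".
"meadow garden orchard temple copper" → head "copper" (specifically "garden orchard temple copper"), modifier "meadow".
"garden orchard temple copper" → head "copper" (specifically "orchard temple copper"), modifier "garden".
"orchard temple copper" → head "copper" (specifically "temple copper"), modifier "orchard".
"temple copper" → head "copper", modifier "temple".
Putting it together: [[meadow [garden [orchard [temple copper]]]] lamp].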